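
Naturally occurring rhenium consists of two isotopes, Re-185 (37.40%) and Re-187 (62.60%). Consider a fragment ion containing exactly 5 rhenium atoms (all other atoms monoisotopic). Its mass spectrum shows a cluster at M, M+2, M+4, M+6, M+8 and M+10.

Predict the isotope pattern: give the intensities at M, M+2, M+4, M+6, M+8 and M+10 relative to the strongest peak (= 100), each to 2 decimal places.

Expanding (0.3740 + 0.6260)^5:
P(M) = 0.3740^5 = 0.007317
P(M+2) = 5 × 0.3740^4 × 0.6260^1 = 0.061239
P(M+4) = 10 × 0.3740^3 × 0.6260^2 = 0.205005
P(M+6) = 10 × 0.3740^2 × 0.6260^3 = 0.343136
P(M+8) = 5 × 0.3740^1 × 0.6260^4 = 0.287170
P(M+10) = 0.6260^5 = 0.096133
The M+6 peak is largest (0.343136); scaling to 100 gives 2.13 : 17.85 : 59.74 : 100.00 : 83.69 : 28.02.

2.13 : 17.85 : 59.74 : 100.00 : 83.69 : 28.02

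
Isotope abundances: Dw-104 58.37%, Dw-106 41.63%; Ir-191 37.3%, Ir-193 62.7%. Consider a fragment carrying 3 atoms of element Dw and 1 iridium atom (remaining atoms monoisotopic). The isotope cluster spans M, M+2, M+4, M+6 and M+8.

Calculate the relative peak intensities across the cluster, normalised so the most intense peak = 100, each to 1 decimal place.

19.5 : 74.6 : 100.0 : 57.2 : 11.9

Element Dw pattern (n=3): 0.19886991 : 0.42550734 : 0.30347559 : 0.07214716
Iridium pattern (n=1): 0.3730 : 0.6270
Convolve the two distributions (both contribute in 2-u steps):
  M: 0.19886991×0.3730 = 0.074178
  M+2: 0.19886991×0.6270 + 0.42550734×0.3730 = 0.283406
  M+4: 0.42550734×0.6270 + 0.30347559×0.3730 = 0.379989
  M+6: 0.30347559×0.6270 + 0.07214716×0.3730 = 0.217190
  M+8: 0.07214716×0.6270 = 0.045236
Scale to base peak (0.379989) = 100: 19.5 : 74.6 : 100.0 : 57.2 : 11.9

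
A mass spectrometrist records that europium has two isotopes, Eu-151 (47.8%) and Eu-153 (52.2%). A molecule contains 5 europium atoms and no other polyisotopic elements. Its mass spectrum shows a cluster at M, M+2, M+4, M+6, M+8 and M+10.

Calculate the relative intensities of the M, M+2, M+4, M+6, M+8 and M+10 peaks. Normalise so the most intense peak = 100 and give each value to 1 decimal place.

7.7 : 41.9 : 91.6 : 100.0 : 54.6 : 11.9

The 5 Eu atoms are independent, so intensities follow the terms of (0.478 + 0.522)^5.
P(M) = 0.478^5 = 0.024954
P(M+2) = 5 × 0.478^4 × 0.522^1 = 0.136255
P(M+4) = 10 × 0.478^3 × 0.522^2 = 0.297594
P(M+6) = 10 × 0.478^2 × 0.522^3 = 0.324988
P(M+8) = 5 × 0.478^1 × 0.522^4 = 0.177452
P(M+10) = 0.522^5 = 0.038757
The M+6 peak is largest (0.324988); scaling to 100 gives 7.7 : 41.9 : 91.6 : 100.0 : 54.6 : 11.9.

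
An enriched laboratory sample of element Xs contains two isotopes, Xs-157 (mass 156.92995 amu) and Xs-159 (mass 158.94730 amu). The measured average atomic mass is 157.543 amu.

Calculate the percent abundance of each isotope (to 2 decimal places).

Xs-157: 69.61%, Xs-159: 30.39%

Writing the weighted mean with unknown fraction x of Xs-157:
156.92995·x + 158.94730·(1 − x) = 157.543
(156.92995 − 158.94730)·x = 157.543 − 158.94730
x = -1.40430 / -2.01735 = 0.69611 → 69.61% Xs-157, 30.39% Xs-159.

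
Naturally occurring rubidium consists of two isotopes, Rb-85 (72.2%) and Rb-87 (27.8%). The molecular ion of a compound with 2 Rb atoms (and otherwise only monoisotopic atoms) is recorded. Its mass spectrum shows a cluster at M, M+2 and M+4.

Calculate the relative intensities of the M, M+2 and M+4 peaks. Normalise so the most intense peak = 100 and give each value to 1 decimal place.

100.0 : 77.0 : 14.8

Each Rb atom is independently Rb-85 (p = 0.722) or Rb-87 (q = 0.278); the cluster is the binomial expansion (p + q)^2.
P(M) = 0.722^2 = 0.521284
P(M+2) = 2 × 0.722^1 × 0.278^1 = 0.401432
P(M+4) = 0.278^2 = 0.077284
The M peak is largest (0.521284); scaling to 100 gives 100.0 : 77.0 : 14.8.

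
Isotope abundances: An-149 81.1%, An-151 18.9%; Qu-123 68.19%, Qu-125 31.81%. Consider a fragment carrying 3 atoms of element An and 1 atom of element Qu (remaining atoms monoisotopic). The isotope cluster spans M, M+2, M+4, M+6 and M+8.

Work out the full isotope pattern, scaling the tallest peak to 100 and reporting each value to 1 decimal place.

85.8 : 100.0 : 42.0 : 7.6 : 0.5

Element An pattern (n=3): 0.53341173 : 0.37292781 : 0.08690919 : 0.00675127
Element Qu pattern (n=1): 0.6819 : 0.3181
Convolve the two distributions (both contribute in 2-u steps):
  M: 0.53341173×0.6819 = 0.363733
  M+2: 0.53341173×0.3181 + 0.37292781×0.6819 = 0.423978
  M+4: 0.37292781×0.3181 + 0.08690919×0.6819 = 0.177892
  M+6: 0.08690919×0.3181 + 0.00675127×0.6819 = 0.032250
  M+8: 0.00675127×0.3181 = 0.002148
Scale to base peak (0.423978) = 100: 85.8 : 100.0 : 42.0 : 7.6 : 0.5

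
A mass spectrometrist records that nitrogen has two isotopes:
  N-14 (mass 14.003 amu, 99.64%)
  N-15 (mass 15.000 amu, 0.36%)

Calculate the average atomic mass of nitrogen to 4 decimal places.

14.0066 amu

Weight each isotope mass by its fractional abundance: 0.9964 × 14.003 + 0.0036 × 15.000
= 13.95259 + 0.05400 = 14.00659 amu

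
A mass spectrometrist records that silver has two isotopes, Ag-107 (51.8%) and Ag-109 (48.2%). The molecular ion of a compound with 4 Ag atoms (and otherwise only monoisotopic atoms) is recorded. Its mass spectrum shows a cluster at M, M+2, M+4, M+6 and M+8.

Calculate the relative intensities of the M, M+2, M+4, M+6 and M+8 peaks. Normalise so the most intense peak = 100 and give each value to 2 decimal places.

Expanding (0.518 + 0.482)^4:
P(M) = 0.518^4 = 0.071998
P(M+2) = 4 × 0.518^3 × 0.482^1 = 0.267976
P(M+4) = 6 × 0.518^2 × 0.482^2 = 0.374029
P(M+6) = 4 × 0.518^1 × 0.482^3 = 0.232023
P(M+8) = 0.482^4 = 0.053974
The M+4 peak is largest (0.374029); scaling to 100 gives 19.25 : 71.65 : 100.00 : 62.03 : 14.43.

19.25 : 71.65 : 100.00 : 62.03 : 14.43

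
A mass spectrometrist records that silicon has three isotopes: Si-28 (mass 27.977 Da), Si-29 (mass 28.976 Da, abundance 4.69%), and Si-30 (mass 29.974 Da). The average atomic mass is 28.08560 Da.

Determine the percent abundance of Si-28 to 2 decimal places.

92.22%

The remaining 95.31% is split between Si-28 (fraction x) and Si-30 (fraction 0.9531 − x).
Substituting: 27.977x + 29.974(0.9531 − x) = 26.7266256
(27.977 − 29.974)x = -1.8415938  ⇒  x = 0.92218, y = 0.03092
Si-28: 92.22%, Si-30: 3.09%.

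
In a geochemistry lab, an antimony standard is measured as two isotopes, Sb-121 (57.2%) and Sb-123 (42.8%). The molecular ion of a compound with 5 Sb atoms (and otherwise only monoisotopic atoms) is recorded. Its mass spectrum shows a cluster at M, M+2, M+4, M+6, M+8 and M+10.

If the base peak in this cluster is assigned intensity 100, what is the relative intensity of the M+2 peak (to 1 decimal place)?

Term probabilities: M 0.0612, M+2 0.2291, M+4 0.3428, M+6 0.2565, M+8 0.0960, M+10 0.0144. Base peak = M+4.
P(M+4) = C(5,2) × 0.572^3 × 0.428^2 = 10 × 0.18714925 × 0.183184 = 0.342827 (base)
P(M+2) = C(5,1) × 0.572^4 × 0.428^1 = 5 × 0.10704937 × 0.4280 = 0.229086
Relative intensity = 0.229086 / 0.342827 × 100 = 66.8

66.8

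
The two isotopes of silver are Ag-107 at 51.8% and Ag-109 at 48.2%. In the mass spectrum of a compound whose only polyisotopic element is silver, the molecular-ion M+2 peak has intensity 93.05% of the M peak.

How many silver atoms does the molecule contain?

For n independent Ag atoms, I(M+2)/I(M) = n · (abundance Ag-109) / (abundance Ag-107) = n · 0.482/0.518.
n = 0.9305 × 0.518/0.482 = 1.00 ≈ 1

1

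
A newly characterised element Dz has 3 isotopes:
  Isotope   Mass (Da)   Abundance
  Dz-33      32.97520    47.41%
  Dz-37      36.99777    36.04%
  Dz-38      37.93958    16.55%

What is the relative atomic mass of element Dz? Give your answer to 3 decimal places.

Ar = Σ fᵢ·mᵢ = 0.4741 × 32.97520 + 0.3604 × 36.99777 + 0.1655 × 37.93958
= 15.633542 + 13.333996 + 6.279000 = 35.246538 Da

35.247 Da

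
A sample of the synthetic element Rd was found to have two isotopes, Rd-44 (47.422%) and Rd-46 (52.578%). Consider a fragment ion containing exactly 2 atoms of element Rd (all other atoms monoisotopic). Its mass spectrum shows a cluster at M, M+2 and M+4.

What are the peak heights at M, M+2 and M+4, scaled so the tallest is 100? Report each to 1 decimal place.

Expanding (0.47422 + 0.52578)^2:
P(M) = 0.47422^2 = 0.224885
P(M+2) = 2 × 0.47422^1 × 0.52578^1 = 0.498671
P(M+4) = 0.52578^2 = 0.276445
The M+2 peak is largest (0.498671); scaling to 100 gives 45.1 : 100.0 : 55.4.

45.1 : 100.0 : 55.4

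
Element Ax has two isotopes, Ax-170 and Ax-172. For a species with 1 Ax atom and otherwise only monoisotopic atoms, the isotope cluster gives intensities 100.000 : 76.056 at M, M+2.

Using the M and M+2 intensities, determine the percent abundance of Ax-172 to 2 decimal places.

If p is the fraction of Ax that is Ax-170, then I(M+2)/I(M) = [C(1,1)·p^0·(1−p)] / p^1 = 1·(1−p)/p = 76.056/100.000 = 0.7606
(1−p)/p = 0.7606/1 = 0.7606  ⇒  p = 1/(1 + 0.7606) = 0.5680
Ax-170: 56.80%, Ax-172: 43.20%.

43.20%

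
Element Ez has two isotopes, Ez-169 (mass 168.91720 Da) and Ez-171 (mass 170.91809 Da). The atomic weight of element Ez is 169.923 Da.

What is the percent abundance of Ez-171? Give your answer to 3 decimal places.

Let x be the fractional abundance of Ez-169; then Ez-171 has abundance 1 − x.
168.91720·x + 170.91809·(1 − x) = 169.923
(168.91720 − 170.91809)·x = 169.923 − 170.91809
x = -0.99509 / -2.00089 = 0.49732 → 49.732% Ez-169, 50.268% Ez-171.

50.268%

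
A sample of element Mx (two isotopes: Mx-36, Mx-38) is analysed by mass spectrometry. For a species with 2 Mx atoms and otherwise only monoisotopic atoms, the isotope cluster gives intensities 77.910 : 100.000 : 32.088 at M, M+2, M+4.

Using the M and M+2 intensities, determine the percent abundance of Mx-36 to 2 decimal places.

60.91%

If p is the fraction of Mx that is Mx-36, then I(M+2)/I(M) = [C(2,1)·p^1·(1−p)] / p^2 = 2·(1−p)/p = 100.000/77.910 = 1.2835
(1−p)/p = 1.2835/2 = 0.6418  ⇒  p = 1/(1 + 0.6418) = 0.6091
Mx-36: 60.91%, Mx-38: 39.09%.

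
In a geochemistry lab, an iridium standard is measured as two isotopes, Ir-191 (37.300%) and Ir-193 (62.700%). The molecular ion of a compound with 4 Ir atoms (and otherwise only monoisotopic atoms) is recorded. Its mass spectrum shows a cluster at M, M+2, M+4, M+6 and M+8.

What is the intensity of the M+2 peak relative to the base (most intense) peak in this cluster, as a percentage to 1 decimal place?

Binomial terms of (0.37300 + 0.62700)^4: M 0.0194, M+2 0.1302, M+4 0.3282, M+6 0.3678, M+8 0.1546 → M+6 is the base peak.
P(M+6) = C(4,3) × 0.37300^1 × 0.62700^3 = 4 × 0.3730 × 0.24649188 = 0.367766 (base)
P(M+2) = C(4,1) × 0.37300^3 × 0.62700^1 = 4 × 0.05189512 × 0.6270 = 0.130153
Relative intensity = 0.130153 / 0.367766 × 100 = 35.4

35.4%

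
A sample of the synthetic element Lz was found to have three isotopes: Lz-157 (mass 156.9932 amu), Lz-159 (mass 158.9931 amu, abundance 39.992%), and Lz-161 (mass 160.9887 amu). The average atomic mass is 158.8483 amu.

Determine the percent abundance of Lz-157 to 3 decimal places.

33.596%

Let x and y be the fractions of Lz-157 and Lz-161. Then x + y = 1 − 0.39992 = 0.60008 and 156.9932x + 160.9887y = 158.8483 − 0.39992×158.9931 = 95.263779448.
Substituting: 156.9932x + 160.9887(0.60008 − x) = 95.263779448
(156.9932 − 160.9887)x = -1.342319648  ⇒  x = 0.33596, y = 0.26412
Lz-157: 33.596%, Lz-161: 26.412%.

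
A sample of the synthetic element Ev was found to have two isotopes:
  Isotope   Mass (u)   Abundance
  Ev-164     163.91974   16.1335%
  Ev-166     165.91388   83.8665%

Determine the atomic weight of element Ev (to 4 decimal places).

165.5922 u

Average mass = Σ (abundance × isotope mass) = 0.161335 × 163.91974 + 0.838665 × 165.91388
= 26.445991 + 139.146164 = 165.592155 u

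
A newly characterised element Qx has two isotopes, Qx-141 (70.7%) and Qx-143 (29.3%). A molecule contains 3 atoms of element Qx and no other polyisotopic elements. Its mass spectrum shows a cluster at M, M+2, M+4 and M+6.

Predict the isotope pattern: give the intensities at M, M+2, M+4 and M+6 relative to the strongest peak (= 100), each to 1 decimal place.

80.4 : 100.0 : 41.4 : 5.7

Each Qx atom is independently Qx-141 (p = 0.707) or Qx-143 (q = 0.293); the cluster is the binomial expansion (p + q)^3.
P(M) = 0.707^3 = 0.353393
P(M+2) = 3 × 0.707^2 × 0.293^1 = 0.439367
P(M+4) = 3 × 0.707^1 × 0.293^2 = 0.182086
P(M+6) = 0.293^3 = 0.025154
The M+2 peak is largest (0.439367); scaling to 100 gives 80.4 : 100.0 : 41.4 : 5.7.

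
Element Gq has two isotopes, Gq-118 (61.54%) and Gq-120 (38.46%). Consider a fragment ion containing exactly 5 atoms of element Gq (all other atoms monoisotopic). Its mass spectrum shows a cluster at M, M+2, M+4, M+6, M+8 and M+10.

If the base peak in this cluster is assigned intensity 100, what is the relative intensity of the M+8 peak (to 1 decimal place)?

19.5

Term probabilities: M 0.0883, M+2 0.2758, M+4 0.3447, M+6 0.2154, M+8 0.0673, M+10 0.0084. Base peak = M+4.
P(M+4) = C(5,2) × 0.6154^3 × 0.3846^2 = 10 × 0.23306254 × 0.14791716 = 0.344739 (base)
P(M+8) = C(5,4) × 0.6154^1 × 0.3846^4 = 5 × 0.6154 × 0.02187949 = 0.067323
Relative intensity = 0.067323 / 0.344739 × 100 = 19.5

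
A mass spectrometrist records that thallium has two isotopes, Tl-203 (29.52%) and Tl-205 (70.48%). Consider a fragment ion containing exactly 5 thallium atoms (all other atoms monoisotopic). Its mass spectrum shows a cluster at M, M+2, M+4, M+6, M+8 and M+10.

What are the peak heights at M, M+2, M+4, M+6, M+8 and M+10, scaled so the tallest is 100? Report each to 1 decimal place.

The 5 Tl atoms are independent, so intensities follow the terms of (0.2952 + 0.7048)^5.
P(M) = 0.2952^5 = 0.002242
P(M+2) = 5 × 0.2952^4 × 0.7048^1 = 0.026761
P(M+4) = 10 × 0.2952^3 × 0.7048^2 = 0.127785
P(M+6) = 10 × 0.2952^2 × 0.7048^3 = 0.305092
P(M+8) = 5 × 0.2952^1 × 0.7048^4 = 0.364208
P(M+10) = 0.7048^5 = 0.173912
The M+8 peak is largest (0.364208); scaling to 100 gives 0.6 : 7.3 : 35.1 : 83.8 : 100.0 : 47.8.

0.6 : 7.3 : 35.1 : 83.8 : 100.0 : 47.8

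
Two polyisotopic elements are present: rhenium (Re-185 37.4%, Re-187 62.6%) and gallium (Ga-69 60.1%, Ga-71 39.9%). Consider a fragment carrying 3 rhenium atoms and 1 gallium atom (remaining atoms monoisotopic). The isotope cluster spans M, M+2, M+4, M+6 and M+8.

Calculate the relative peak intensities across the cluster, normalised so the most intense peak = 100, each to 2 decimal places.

Rhenium pattern (n=3): 0.05231362 : 0.26268713 : 0.43968487 : 0.24531438
Gallium pattern (n=1): 0.6010 : 0.3990
Convolve the two distributions (both contribute in 2-u steps):
  M: 0.05231362×0.6010 = 0.031440
  M+2: 0.05231362×0.3990 + 0.26268713×0.6010 = 0.178748
  M+4: 0.26268713×0.3990 + 0.43968487×0.6010 = 0.369063
  M+6: 0.43968487×0.3990 + 0.24531438×0.6010 = 0.322868
  M+8: 0.24531438×0.3990 = 0.097880
Scale to base peak (0.369063) = 100: 8.52 : 48.43 : 100.00 : 87.48 : 26.52

8.52 : 48.43 : 100.00 : 87.48 : 26.52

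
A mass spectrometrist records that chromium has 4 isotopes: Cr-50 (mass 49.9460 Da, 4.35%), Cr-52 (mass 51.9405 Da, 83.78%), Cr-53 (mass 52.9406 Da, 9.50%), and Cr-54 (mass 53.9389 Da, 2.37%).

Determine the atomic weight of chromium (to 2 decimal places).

Ar = Σ fᵢ·mᵢ = 0.0435 × 49.9460 + 0.8378 × 51.9405 + 0.0950 × 52.9406 + 0.0237 × 53.9389
= 2.17265 + 43.51575 + 5.02936 + 1.27835 = 51.99611 Da

52.00 Da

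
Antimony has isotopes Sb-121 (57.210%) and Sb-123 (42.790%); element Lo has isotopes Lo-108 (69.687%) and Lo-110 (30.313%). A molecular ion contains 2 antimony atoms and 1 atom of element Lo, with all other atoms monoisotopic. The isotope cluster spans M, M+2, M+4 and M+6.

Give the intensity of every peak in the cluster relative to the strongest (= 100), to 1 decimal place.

51.8 : 100.0 : 62.7 : 12.6

Antimony pattern (n=2): 0.32729841 : 0.48960318 : 0.18309841
Element Lo pattern (n=1): 0.69687 : 0.30313
Convolve the two distributions (both contribute in 2-u steps):
  M: 0.32729841×0.69687 = 0.228084
  M+2: 0.32729841×0.30313 + 0.48960318×0.69687 = 0.440404
  M+4: 0.48960318×0.30313 + 0.18309841×0.69687 = 0.276009
  M+6: 0.18309841×0.30313 = 0.055503
Scale to base peak (0.440404) = 100: 51.8 : 100.0 : 62.7 : 12.6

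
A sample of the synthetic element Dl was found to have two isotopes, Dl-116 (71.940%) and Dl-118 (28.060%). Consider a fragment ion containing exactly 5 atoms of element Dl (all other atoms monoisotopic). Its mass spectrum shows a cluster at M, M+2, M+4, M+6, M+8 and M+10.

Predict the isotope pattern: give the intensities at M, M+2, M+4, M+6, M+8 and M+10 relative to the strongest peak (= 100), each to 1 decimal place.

Each Dl atom is independently Dl-116 (p = 0.71940) or Dl-118 (q = 0.28060); the cluster is the binomial expansion (p + q)^5.
P(M) = 0.71940^5 = 0.192687
P(M+2) = 5 × 0.71940^4 × 0.28060^1 = 0.375785
P(M+4) = 10 × 0.71940^3 × 0.28060^2 = 0.293148
P(M+6) = 10 × 0.71940^2 × 0.28060^3 = 0.114341
P(M+8) = 5 × 0.71940^1 × 0.28060^4 = 0.022299
P(M+10) = 0.28060^5 = 0.001740
The M+2 peak is largest (0.375785); scaling to 100 gives 51.3 : 100.0 : 78.0 : 30.4 : 5.9 : 0.5.

51.3 : 100.0 : 78.0 : 30.4 : 5.9 : 0.5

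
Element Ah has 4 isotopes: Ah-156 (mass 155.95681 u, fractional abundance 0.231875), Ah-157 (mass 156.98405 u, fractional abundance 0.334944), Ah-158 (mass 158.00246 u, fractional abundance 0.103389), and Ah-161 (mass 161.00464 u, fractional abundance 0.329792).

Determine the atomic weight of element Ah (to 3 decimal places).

158.177 u

Average mass = Σ (abundance × isotope mass) = 0.231875 × 155.95681 + 0.334944 × 156.98405 + 0.103389 × 158.00246 + 0.329792 × 161.00464
= 36.162485 + 52.580866 + 16.335716 + 53.098042 = 158.177109 u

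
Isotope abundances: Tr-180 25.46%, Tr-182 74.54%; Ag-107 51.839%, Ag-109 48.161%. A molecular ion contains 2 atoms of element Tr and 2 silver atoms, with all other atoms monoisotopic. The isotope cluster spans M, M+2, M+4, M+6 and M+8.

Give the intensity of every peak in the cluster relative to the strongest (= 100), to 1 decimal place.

Element Tr pattern (n=2): 0.06482116 : 0.37955768 : 0.55562116
Silver pattern (n=2): 0.26872819 : 0.49932362 : 0.23194819
Convolve the two distributions (both contribute in 2-u steps):
  M: 0.06482116×0.26872819 = 0.017419
  M+2: 0.06482116×0.49932362 + 0.37955768×0.26872819 = 0.134365
  M+4: 0.06482116×0.23194819 + 0.37955768×0.49932362 + 0.55562116×0.26872819 = 0.353868
  M+6: 0.37955768×0.23194819 + 0.55562116×0.49932362 = 0.365472
  M+8: 0.55562116×0.23194819 = 0.128875
Scale to base peak (0.365472) = 100: 4.8 : 36.8 : 96.8 : 100.0 : 35.3

4.8 : 36.8 : 96.8 : 100.0 : 35.3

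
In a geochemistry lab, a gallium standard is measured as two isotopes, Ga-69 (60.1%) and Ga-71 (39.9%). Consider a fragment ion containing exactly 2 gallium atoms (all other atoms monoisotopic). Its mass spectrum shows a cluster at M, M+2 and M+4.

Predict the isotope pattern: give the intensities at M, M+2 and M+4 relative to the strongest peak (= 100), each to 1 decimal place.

75.3 : 100.0 : 33.2

The 2 Ga atoms are independent, so intensities follow the terms of (0.601 + 0.399)^2.
P(M) = 0.601^2 = 0.361201
P(M+2) = 2 × 0.601^1 × 0.399^1 = 0.479598
P(M+4) = 0.399^2 = 0.159201
The M+2 peak is largest (0.479598); scaling to 100 gives 75.3 : 100.0 : 33.2.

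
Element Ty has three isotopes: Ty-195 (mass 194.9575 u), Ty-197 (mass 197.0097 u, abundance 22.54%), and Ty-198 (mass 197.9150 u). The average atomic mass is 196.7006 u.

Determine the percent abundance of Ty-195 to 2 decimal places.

Let x and y be the fractions of Ty-195 and Ty-198. Then x + y = 1 − 0.2254 = 0.7746 and 194.9575x + 197.9150y = 196.7006 − 0.2254×197.0097 = 152.29461362.
Substituting: 194.9575x + 197.9150(0.7746 − x) = 152.29461362
(194.9575 − 197.9150)x = -1.01034538  ⇒  x = 0.34162, y = 0.43298
Ty-195: 34.16%, Ty-198: 43.30%.

34.16%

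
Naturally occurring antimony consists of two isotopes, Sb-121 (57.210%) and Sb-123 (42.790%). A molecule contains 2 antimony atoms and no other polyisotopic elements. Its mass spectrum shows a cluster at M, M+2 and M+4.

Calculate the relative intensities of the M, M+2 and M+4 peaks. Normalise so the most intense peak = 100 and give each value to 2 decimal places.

Expanding (0.57210 + 0.42790)^2:
P(M) = 0.57210^2 = 0.327298
P(M+2) = 2 × 0.57210^1 × 0.42790^1 = 0.489603
P(M+4) = 0.42790^2 = 0.183098
The M+2 peak is largest (0.489603); scaling to 100 gives 66.85 : 100.00 : 37.40.

66.85 : 100.00 : 37.40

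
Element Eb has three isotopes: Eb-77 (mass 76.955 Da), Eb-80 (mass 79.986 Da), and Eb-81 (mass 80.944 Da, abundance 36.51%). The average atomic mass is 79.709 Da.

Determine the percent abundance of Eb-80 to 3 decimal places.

42.811%

Let x and y be the fractions of Eb-77 and Eb-80. Then x + y = 1 − 0.3651 = 0.6349 and 76.955x + 79.986y = 79.709 − 0.3651×80.944 = 50.1563456.
Substituting: 76.955x + 79.986(0.6349 − x) = 50.1563456
(76.955 − 79.986)x = -0.6267658  ⇒  x = 0.20679, y = 0.42811
Eb-77: 20.679%, Eb-80: 42.811%.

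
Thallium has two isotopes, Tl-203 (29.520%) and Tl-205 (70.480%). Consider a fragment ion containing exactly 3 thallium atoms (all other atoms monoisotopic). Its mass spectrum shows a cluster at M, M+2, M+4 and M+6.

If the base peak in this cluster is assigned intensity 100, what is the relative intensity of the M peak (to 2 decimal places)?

5.85

(0.29520 + 0.70480)^3 gives M 0.0257, M+2 0.1843, M+4 0.4399, M+6 0.3501; the largest is M+4.
P(M+4) = C(3,2) × 0.29520^1 × 0.70480^2 = 3 × 0.2952 × 0.49674304 = 0.439916 (base)
P(M) = C(3,0) × 0.29520^3 × 0.70480^0 = 1 × 0.02572463 × 1.0000 = 0.025725
Relative intensity = 0.025725 / 0.439916 × 100 = 5.85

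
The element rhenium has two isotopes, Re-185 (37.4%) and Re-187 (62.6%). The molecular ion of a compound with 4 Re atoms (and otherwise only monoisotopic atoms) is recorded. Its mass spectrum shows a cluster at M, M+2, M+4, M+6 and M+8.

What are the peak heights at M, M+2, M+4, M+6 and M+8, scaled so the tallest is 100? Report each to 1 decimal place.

5.3 : 35.7 : 89.6 : 100.0 : 41.8

The 4 Re atoms are independent, so intensities follow the terms of (0.374 + 0.626)^4.
P(M) = 0.374^4 = 0.019565
P(M+2) = 4 × 0.374^3 × 0.626^1 = 0.130993
P(M+4) = 6 × 0.374^2 × 0.626^2 = 0.328884
P(M+6) = 4 × 0.374^1 × 0.626^3 = 0.366990
P(M+8) = 0.626^4 = 0.153567
The M+6 peak is largest (0.366990); scaling to 100 gives 5.3 : 35.7 : 89.6 : 100.0 : 41.8.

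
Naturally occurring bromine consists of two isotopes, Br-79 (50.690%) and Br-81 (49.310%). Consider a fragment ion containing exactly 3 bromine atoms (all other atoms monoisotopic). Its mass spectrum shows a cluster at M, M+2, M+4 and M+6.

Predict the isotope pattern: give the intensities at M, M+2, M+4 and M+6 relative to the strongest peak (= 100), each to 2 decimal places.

34.27 : 100.00 : 97.28 : 31.54

The 3 Br atoms are independent, so intensities follow the terms of (0.50690 + 0.49310)^3.
P(M) = 0.50690^3 = 0.130247
P(M+2) = 3 × 0.50690^2 × 0.49310^1 = 0.380103
P(M+4) = 3 × 0.50690^1 × 0.49310^2 = 0.369755
P(M+6) = 0.49310^3 = 0.119896
The M+2 peak is largest (0.380103); scaling to 100 gives 34.27 : 100.00 : 97.28 : 31.54.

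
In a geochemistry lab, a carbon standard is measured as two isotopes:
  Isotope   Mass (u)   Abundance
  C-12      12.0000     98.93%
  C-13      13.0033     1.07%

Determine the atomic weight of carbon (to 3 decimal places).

Ar = Σ fᵢ·mᵢ = 0.9893 × 12.0000 + 0.0107 × 13.0033
= 11.87160 + 0.13914 = 12.01074 u

12.011 u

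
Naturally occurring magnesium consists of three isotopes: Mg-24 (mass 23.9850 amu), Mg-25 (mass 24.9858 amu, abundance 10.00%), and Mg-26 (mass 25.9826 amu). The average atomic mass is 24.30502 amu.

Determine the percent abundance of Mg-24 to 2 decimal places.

The remaining 90.00% is split between Mg-24 (fraction x) and Mg-26 (fraction 0.9000 − x).
Substituting: 23.9850x + 25.9826(0.9000 − x) = 21.80644
(23.9850 − 25.9826)x = -1.5779  ⇒  x = 0.78990, y = 0.11010
Mg-24: 78.99%, Mg-26: 11.01%.

78.99%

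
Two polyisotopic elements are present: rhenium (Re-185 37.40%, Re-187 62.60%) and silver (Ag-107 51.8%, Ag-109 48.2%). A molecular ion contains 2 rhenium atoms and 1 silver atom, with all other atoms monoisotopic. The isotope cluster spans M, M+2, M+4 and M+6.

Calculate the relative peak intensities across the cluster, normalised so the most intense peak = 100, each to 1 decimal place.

Rhenium pattern (n=2): 0.139876 : 0.468248 : 0.391876
Silver pattern (n=1): 0.5180 : 0.4820
Convolve the two distributions (both contribute in 2-u steps):
  M: 0.139876×0.5180 = 0.072456
  M+2: 0.139876×0.4820 + 0.468248×0.5180 = 0.309973
  M+4: 0.468248×0.4820 + 0.391876×0.5180 = 0.428687
  M+6: 0.391876×0.4820 = 0.188884
Scale to base peak (0.428687) = 100: 16.9 : 72.3 : 100.0 : 44.1

16.9 : 72.3 : 100.0 : 44.1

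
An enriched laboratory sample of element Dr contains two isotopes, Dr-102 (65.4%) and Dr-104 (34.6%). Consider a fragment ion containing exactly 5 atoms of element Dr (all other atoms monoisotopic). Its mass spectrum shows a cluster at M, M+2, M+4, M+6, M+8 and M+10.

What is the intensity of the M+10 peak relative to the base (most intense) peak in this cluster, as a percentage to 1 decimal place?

Term probabilities: M 0.1196, M+2 0.3165, M+4 0.3349, M+6 0.1772, M+8 0.0469, M+10 0.0050. Base peak = M+4.
P(M+4) = C(5,2) × 0.654^3 × 0.346^2 = 10 × 0.27972626 × 0.119716 = 0.334877 (base)
P(M+10) = C(5,5) × 0.654^0 × 0.346^5 = 1 × 1.0000 × 0.00495884 = 0.004959
Relative intensity = 0.004959 / 0.334877 × 100 = 1.5

1.5%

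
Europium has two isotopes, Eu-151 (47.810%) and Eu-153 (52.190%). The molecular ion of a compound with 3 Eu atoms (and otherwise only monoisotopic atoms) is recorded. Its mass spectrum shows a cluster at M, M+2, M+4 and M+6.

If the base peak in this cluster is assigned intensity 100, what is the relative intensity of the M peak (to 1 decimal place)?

28.0

Term probabilities: M 0.1093, M+2 0.3579, M+4 0.3907, M+6 0.1422. Base peak = M+4.
P(M+4) = C(3,2) × 0.47810^1 × 0.52190^2 = 3 × 0.4781 × 0.27237961 = 0.390674 (base)
P(M) = C(3,0) × 0.47810^3 × 0.52190^0 = 1 × 0.10928391 × 1.0000 = 0.109284
Relative intensity = 0.109284 / 0.390674 × 100 = 28.0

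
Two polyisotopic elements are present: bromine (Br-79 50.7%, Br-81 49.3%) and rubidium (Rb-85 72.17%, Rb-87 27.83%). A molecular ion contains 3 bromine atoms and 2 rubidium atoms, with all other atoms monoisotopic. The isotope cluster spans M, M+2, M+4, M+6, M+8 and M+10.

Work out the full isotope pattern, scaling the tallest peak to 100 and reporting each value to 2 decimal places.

19.10 : 70.45 : 100.00 : 67.64 : 21.60 : 2.61

Bromine pattern (n=3): 0.13032384 : 0.38017547 : 0.36967753 : 0.11982316
Rubidium pattern (n=2): 0.52085089 : 0.40169822 : 0.07745089
Convolve the two distributions (both contribute in 2-u steps):
  M: 0.13032384×0.52085089 = 0.067879
  M+2: 0.13032384×0.40169822 + 0.38017547×0.52085089 = 0.250366
  M+4: 0.13032384×0.07745089 + 0.38017547×0.40169822 + 0.36967753×0.52085089 = 0.355356
  M+6: 0.38017547×0.07745089 + 0.36967753×0.40169822 + 0.11982316×0.52085089 = 0.240354
  M+8: 0.36967753×0.07745089 + 0.11982316×0.40169822 = 0.076765
  M+10: 0.11982316×0.07745089 = 0.009280
Scale to base peak (0.355356) = 100: 19.10 : 70.45 : 100.00 : 67.64 : 21.60 : 2.61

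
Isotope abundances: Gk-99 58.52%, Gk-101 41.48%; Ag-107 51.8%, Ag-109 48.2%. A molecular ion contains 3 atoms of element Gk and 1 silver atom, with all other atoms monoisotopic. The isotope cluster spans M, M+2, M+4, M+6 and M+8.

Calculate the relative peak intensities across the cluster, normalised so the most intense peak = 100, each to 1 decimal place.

28.7 : 87.7 : 100.0 : 50.4 : 9.5

Element Gk pattern (n=3): 0.20040703 : 0.42615603 : 0.30206685 : 0.07137009
Silver pattern (n=1): 0.5180 : 0.4820
Convolve the two distributions (both contribute in 2-u steps):
  M: 0.20040703×0.5180 = 0.103811
  M+2: 0.20040703×0.4820 + 0.42615603×0.5180 = 0.317345
  M+4: 0.42615603×0.4820 + 0.30206685×0.5180 = 0.361878
  M+6: 0.30206685×0.4820 + 0.07137009×0.5180 = 0.182566
  M+8: 0.07137009×0.4820 = 0.034400
Scale to base peak (0.361878) = 100: 28.7 : 87.7 : 100.0 : 50.4 : 9.5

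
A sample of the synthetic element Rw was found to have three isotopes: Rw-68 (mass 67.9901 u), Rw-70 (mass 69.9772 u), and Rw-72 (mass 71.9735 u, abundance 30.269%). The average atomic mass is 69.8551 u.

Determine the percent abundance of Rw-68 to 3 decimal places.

36.554%

The remaining 69.731% is split between Rw-68 (fraction x) and Rw-70 (fraction 0.69731 − x).
Substituting: 67.9901x + 69.9772(0.69731 − x) = 48.069441285
(67.9901 − 69.9772)x = -0.726360047  ⇒  x = 0.36554, y = 0.33177
Rw-68: 36.554%, Rw-70: 33.177%.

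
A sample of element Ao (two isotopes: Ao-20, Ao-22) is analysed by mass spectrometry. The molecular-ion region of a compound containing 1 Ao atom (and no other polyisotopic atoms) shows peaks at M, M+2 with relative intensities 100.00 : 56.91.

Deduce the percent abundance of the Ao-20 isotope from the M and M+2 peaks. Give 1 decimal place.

Let p = fractional abundance of Ao-20. I(M+2)/I(M) = [C(1,1)·p^0·(1−p)] / p^1 = 1·(1−p)/p = 56.91/100.00 = 0.5691
(1−p)/p = 0.5691/1 = 0.5691  ⇒  p = 1/(1 + 0.5691) = 0.6373
Ao-20: 63.7%, Ao-22: 36.3%.

63.7%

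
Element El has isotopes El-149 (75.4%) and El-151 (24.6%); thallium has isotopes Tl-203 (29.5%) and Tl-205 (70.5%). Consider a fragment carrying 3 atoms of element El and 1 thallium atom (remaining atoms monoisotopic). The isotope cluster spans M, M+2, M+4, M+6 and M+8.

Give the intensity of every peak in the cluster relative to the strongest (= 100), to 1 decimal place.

29.7 : 100.0 : 78.9 : 23.7 : 2.5

Element El pattern (n=3): 0.42866106 : 0.41956481 : 0.13688719 : 0.01488694
Thallium pattern (n=1): 0.2950 : 0.7050
Convolve the two distributions (both contribute in 2-u steps):
  M: 0.42866106×0.2950 = 0.126455
  M+2: 0.42866106×0.7050 + 0.41956481×0.2950 = 0.425978
  M+4: 0.41956481×0.7050 + 0.13688719×0.2950 = 0.336175
  M+6: 0.13688719×0.7050 + 0.01488694×0.2950 = 0.100897
  M+8: 0.01488694×0.7050 = 0.010495
Scale to base peak (0.425978) = 100: 29.7 : 100.0 : 78.9 : 23.7 : 2.5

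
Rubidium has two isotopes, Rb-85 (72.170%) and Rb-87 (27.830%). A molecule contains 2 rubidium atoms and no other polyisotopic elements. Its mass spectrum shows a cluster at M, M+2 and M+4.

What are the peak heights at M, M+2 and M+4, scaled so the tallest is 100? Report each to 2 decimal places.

Expanding (0.72170 + 0.27830)^2:
P(M) = 0.72170^2 = 0.520851
P(M+2) = 2 × 0.72170^1 × 0.27830^1 = 0.401698
P(M+4) = 0.27830^2 = 0.077451
The M peak is largest (0.520851); scaling to 100 gives 100.00 : 77.12 : 14.87.

100.00 : 77.12 : 14.87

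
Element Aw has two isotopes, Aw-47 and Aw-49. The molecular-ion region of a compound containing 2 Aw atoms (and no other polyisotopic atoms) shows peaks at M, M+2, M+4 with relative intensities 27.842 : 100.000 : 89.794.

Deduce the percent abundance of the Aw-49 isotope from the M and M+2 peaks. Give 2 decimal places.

64.23%

If p is the fraction of Aw that is Aw-47, then I(M+2)/I(M) = [C(2,1)·p^1·(1−p)] / p^2 = 2·(1−p)/p = 100.000/27.842 = 3.5917
(1−p)/p = 3.5917/2 = 1.7958  ⇒  p = 1/(1 + 1.7958) = 0.3577
Aw-47: 35.77%, Aw-49: 64.23%.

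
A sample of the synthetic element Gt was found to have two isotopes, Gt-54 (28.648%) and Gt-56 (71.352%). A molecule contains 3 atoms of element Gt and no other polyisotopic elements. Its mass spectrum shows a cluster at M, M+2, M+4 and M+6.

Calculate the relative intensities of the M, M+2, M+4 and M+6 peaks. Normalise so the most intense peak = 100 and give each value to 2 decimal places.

5.37 : 40.15 : 100.00 : 83.02

The 3 Gt atoms are independent, so intensities follow the terms of (0.28648 + 0.71352)^3.
P(M) = 0.28648^3 = 0.023512
P(M+2) = 3 × 0.28648^2 × 0.71352^1 = 0.175677
P(M+4) = 3 × 0.28648^1 × 0.71352^2 = 0.437550
P(M+6) = 0.71352^3 = 0.363261
The M+4 peak is largest (0.437550); scaling to 100 gives 5.37 : 40.15 : 100.00 : 83.02.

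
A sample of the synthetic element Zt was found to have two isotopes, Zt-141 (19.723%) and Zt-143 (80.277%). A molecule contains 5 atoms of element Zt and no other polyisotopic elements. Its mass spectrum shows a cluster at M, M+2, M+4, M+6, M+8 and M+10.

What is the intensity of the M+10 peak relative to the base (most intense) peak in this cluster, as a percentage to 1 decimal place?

(0.19723 + 0.80277)^5 gives M 0.0003, M+2 0.0061, M+4 0.0494, M+6 0.2012, M+8 0.4096, M+10 0.3334; the largest is M+8.
P(M+8) = C(5,4) × 0.19723^1 × 0.80277^4 = 5 × 0.19723 × 0.41530249 = 0.409551 (base)
P(M+10) = C(5,5) × 0.19723^0 × 0.80277^5 = 1 × 1.0000 × 0.33339238 = 0.333392
Relative intensity = 0.333392 / 0.409551 × 100 = 81.4

81.4%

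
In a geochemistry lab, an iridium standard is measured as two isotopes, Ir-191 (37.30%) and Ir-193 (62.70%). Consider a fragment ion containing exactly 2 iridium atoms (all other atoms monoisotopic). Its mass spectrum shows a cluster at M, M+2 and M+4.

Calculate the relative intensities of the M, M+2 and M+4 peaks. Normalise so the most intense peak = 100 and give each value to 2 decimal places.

29.74 : 100.00 : 84.05

Expanding (0.3730 + 0.6270)^2:
P(M) = 0.3730^2 = 0.139129
P(M+2) = 2 × 0.3730^1 × 0.6270^1 = 0.467742
P(M+4) = 0.6270^2 = 0.393129
The M+2 peak is largest (0.467742); scaling to 100 gives 29.74 : 100.00 : 84.05.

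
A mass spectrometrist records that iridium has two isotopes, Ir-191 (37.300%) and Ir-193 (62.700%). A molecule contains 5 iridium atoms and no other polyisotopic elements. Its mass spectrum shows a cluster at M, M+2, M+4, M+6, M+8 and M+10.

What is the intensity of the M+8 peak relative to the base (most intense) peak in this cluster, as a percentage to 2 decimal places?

84.05%

Binomial terms of (0.37300 + 0.62700)^5: M 0.0072, M+2 0.0607, M+4 0.2040, M+6 0.3429, M+8 0.2882, M+10 0.0969 → M+6 is the base peak.
P(M+6) = C(5,3) × 0.37300^2 × 0.62700^3 = 10 × 0.139129 × 0.24649188 = 0.342942 (base)
P(M+8) = C(5,4) × 0.37300^1 × 0.62700^4 = 5 × 0.3730 × 0.15455041 = 0.288237
Relative intensity = 0.288237 / 0.342942 × 100 = 84.05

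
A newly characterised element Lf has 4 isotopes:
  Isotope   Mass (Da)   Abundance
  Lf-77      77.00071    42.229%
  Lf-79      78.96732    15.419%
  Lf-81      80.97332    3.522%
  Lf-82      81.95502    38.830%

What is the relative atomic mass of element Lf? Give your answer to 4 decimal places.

79.3676 Da

Average mass = Σ (abundance × isotope mass) = 0.42229 × 77.00071 + 0.15419 × 78.96732 + 0.03522 × 80.97332 + 0.38830 × 81.95502
= 32.516630 + 12.175971 + 2.851880 + 31.823134 = 79.367615 Da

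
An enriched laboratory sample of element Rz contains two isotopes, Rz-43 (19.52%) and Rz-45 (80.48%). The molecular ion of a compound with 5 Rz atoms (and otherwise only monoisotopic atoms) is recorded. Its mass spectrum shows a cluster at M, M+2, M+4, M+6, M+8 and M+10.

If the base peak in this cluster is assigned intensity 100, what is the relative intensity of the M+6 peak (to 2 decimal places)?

48.51

Binomial terms of (0.1952 + 0.8048)^5: M 0.0003, M+2 0.0058, M+4 0.0482, M+6 0.1986, M+8 0.4095, M+10 0.3376 → M+8 is the base peak.
P(M+8) = C(5,4) × 0.1952^1 × 0.8048^4 = 5 × 0.1952 × 0.41951923 = 0.409451 (base)
P(M+6) = C(5,3) × 0.1952^2 × 0.8048^3 = 10 × 0.03810304 × 0.52127141 = 0.198620
Relative intensity = 0.198620 / 0.409451 × 100 = 48.51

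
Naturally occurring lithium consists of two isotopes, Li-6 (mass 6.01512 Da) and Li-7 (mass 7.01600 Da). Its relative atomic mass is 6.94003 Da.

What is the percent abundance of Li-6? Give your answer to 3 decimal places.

Writing the weighted mean with unknown fraction x of Li-6:
6.01512·x + 7.01600·(1 − x) = 6.94003
(6.01512 − 7.01600)·x = 6.94003 − 7.01600
x = -0.07597 / -1.00088 = 0.07590 → 7.590% Li-6, 92.410% Li-7.

7.590%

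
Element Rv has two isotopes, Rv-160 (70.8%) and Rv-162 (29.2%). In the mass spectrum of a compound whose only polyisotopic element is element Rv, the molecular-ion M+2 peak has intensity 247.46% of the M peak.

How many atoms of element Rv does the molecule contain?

6

With n Rv atoms, P(M+2)/P(M) = C(n,1)·p^(n−1)q / p^n = n·q/p = n · 0.292/0.708.
n = 2.4746 × 0.708/0.292 = 6.00 ≈ 6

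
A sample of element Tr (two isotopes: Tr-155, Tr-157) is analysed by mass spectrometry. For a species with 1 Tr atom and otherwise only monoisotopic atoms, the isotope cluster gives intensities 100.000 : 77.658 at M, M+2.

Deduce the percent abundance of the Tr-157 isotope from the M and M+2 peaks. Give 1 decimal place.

43.7%

Let p = fractional abundance of Tr-155. I(M+2)/I(M) = [C(1,1)·p^0·(1−p)] / p^1 = 1·(1−p)/p = 77.658/100.000 = 0.7766
(1−p)/p = 0.7766/1 = 0.7766  ⇒  p = 1/(1 + 0.7766) = 0.5629
Tr-155: 56.3%, Tr-157: 43.7%.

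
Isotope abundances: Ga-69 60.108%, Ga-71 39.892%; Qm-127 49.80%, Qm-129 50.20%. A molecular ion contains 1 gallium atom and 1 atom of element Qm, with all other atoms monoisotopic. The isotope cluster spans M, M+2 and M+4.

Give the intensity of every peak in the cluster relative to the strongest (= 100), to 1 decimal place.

Gallium pattern (n=1): 0.60108 : 0.39892
Element Qm pattern (n=1): 0.4980 : 0.5020
Convolve the two distributions (both contribute in 2-u steps):
  M: 0.60108×0.4980 = 0.299338
  M+2: 0.60108×0.5020 + 0.39892×0.4980 = 0.500404
  M+4: 0.39892×0.5020 = 0.200258
Scale to base peak (0.500404) = 100: 59.8 : 100.0 : 40.0

59.8 : 100.0 : 40.0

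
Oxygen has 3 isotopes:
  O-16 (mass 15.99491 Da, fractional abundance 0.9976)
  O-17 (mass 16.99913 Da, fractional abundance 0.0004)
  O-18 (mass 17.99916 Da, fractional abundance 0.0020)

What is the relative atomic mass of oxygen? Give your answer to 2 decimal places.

16.00 Da

Weight each isotope mass by its fractional abundance: 0.9976 × 15.99491 + 0.0004 × 16.99913 + 0.0020 × 17.99916
= 15.956522 + 0.006800 + 0.035998 = 15.999320 Da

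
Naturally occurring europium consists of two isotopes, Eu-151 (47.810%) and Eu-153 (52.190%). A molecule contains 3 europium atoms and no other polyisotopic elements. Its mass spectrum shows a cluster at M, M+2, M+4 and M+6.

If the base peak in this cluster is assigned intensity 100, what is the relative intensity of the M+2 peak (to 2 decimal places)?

91.61

Term probabilities: M 0.1093, M+2 0.3579, M+4 0.3907, M+6 0.1422. Base peak = M+4.
P(M+4) = C(3,2) × 0.47810^1 × 0.52190^2 = 3 × 0.4781 × 0.27237961 = 0.390674 (base)
P(M+2) = C(3,1) × 0.47810^2 × 0.52190^1 = 3 × 0.22857961 × 0.5219 = 0.357887
Relative intensity = 0.357887 / 0.390674 × 100 = 91.61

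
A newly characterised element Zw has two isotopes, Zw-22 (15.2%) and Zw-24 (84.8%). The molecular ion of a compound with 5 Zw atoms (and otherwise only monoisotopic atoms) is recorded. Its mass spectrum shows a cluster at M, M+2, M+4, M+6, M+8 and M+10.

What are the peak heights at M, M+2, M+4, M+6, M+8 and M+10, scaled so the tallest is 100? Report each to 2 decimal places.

0.02 : 0.52 : 5.76 : 32.13 : 89.62 : 100.00

The 5 Zw atoms are independent, so intensities follow the terms of (0.152 + 0.848)^5.
P(M) = 0.152^5 = 0.000081
P(M+2) = 5 × 0.152^4 × 0.848^1 = 0.002263
P(M+4) = 10 × 0.152^3 × 0.848^2 = 0.025254
P(M+6) = 10 × 0.152^2 × 0.848^3 = 0.140888
P(M+8) = 5 × 0.152^1 × 0.848^4 = 0.393004
P(M+10) = 0.848^5 = 0.438510
The M+10 peak is largest (0.438510); scaling to 100 gives 0.02 : 0.52 : 5.76 : 32.13 : 89.62 : 100.00.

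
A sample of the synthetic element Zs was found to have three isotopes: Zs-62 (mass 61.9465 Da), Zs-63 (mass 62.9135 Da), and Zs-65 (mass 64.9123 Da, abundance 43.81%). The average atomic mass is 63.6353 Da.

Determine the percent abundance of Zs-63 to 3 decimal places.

Let x and y be the fractions of Zs-62 and Zs-63. Then x + y = 1 − 0.4381 = 0.5619 and 61.9465x + 62.9135y = 63.6353 − 0.4381×64.9123 = 35.19722137.
Substituting: 61.9465x + 62.9135(0.5619 − x) = 35.19722137
(61.9465 − 62.9135)x = -0.15387428  ⇒  x = 0.15913, y = 0.40277
Zs-62: 15.913%, Zs-63: 40.277%.

40.277%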